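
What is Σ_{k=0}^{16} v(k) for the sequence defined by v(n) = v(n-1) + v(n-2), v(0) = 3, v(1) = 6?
Computing the sequence terms: 3, 6, 9, 15, 24, 39, 63, 102, 165, 267, 432, 699, 1131, 1830, 2961, 4791, 7752
Adding these values together:

20289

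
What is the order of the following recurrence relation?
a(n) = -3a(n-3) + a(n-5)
The order is the largest lag k for which a(n-k) appears. Here the deepest term is a(n-5), so the order is 5.

Order 5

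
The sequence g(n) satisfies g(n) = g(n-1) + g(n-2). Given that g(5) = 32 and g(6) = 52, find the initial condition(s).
Work backwards using g(k) = g(k+2) - g(k+1):
g(4) = g(6) - g(5) = 52 - 32 = 20
g(3) = g(5) - g(4) = 32 - 20 = 12
g(2) = g(4) - g(3) = 20 - 12 = 8
g(1) = g(3) - g(2) = 12 - 8 = 4
g(0) = g(2) - g(1) = 8 - 4 = 4

g(0) = 4, g(1) = 4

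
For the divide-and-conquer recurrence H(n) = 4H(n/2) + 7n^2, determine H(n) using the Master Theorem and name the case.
Master Theorem template: H(n) = a·H(n/b) + f(n).
Here: a=4, b=2, f(n)=7n^2
Compute log_b(a) = log_2(4) = 2.
f(n) = 7n^2 = Θ(n^2). Case 2: H(n) = Θ(n^2 log n).

Case 2: H(n) = Θ(n^2 log n)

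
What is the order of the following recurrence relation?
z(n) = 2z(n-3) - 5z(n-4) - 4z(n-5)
The order is the largest lag k for which z(n-k) appears. Here the deepest term is z(n-5), so the order is 5.

Order 5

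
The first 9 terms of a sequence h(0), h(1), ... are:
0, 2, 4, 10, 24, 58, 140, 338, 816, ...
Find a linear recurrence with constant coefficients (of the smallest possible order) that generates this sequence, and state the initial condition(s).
Look for the lowest-order linear relation among consecutive terms.
Observation: h(n) - 2·h(n-1) - (1)·h(n-2) = 0 holds for the shown terms, and no order-1 relation h(n) = α·h(n-1) + β fits.
Check at n=3: 2·4 + (1)·2 = 10. ✓

h(n) = 2h(n-1) + h(n-2), h(0) = 0, h(1) = 2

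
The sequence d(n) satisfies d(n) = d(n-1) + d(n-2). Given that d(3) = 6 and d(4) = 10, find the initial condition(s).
Work backwards using d(k) = d(k+2) - d(k+1):
d(2) = d(4) - d(3) = 10 - 6 = 4
d(1) = d(3) - d(2) = 6 - 4 = 2
d(0) = d(2) - d(1) = 4 - 2 = 2

d(0) = 2, d(1) = 2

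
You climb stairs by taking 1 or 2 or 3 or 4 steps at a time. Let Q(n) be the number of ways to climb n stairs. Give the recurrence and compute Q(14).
Condition on the size of the last step (1 to 4): before it there were n-1, …, n-4 stairs climbed, and these cases are disjoint, so Q(n) = Q(n-1) + Q(n-2) + Q(n-3) + Q(n-4) (order-4 linear recurrence).
Initial conditions by direct count (compositions of i into parts ≤ 4): Q(1) = 1; Q(2) = 2; Q(3) = 4; Q(4) = 8.
Iterating the recurrence: Q(5) = 15, Q(6) = 29, Q(7) = 56, Q(8) = 108, Q(9) = 208, Q(10) = 401, Q(11) = 773, Q(12) = 1490, Q(13) = 2872, Q(14) = 5536.

Q(n) = Q(n-1) + Q(n-2) + Q(n-3) + Q(n-4), Q(1) = 1, Q(2) = 2, Q(3) = 4, Q(4) = 8; Q(14) = 5536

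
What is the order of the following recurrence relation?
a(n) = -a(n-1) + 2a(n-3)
The order is the largest lag k for which a(n-k) appears. Here the deepest term is a(n-3), so the order is 3.

Order 3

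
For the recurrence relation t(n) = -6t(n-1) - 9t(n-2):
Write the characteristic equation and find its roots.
Substitute t(n) = rⁿ and divide through by rⁿ⁻²: r² + 6r + 9 = 0
Factor: (r + 3)² = 0, so r = -3 (double root).
General solution: t(n) = (A + Bn)·(-3)ⁿ

Characteristic: r² + 6r + 9 = 0, Roots: r = -3 (double root)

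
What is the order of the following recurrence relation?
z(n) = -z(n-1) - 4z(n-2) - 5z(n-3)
The order is the largest lag k for which z(n-k) appears. Here the deepest term is z(n-3), so the order is 3.

Order 3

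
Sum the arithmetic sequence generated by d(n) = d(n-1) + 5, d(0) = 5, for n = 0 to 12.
Computing the sequence terms: 5, 10, 15, 20, 25, 30, 35, 40, 45, 50, 55, 60, 65
Adding these values together:

455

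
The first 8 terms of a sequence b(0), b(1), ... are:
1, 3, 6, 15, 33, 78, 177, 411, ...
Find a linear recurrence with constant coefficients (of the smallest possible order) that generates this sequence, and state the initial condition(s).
Look for the lowest-order linear relation among consecutive terms.
Observation: b(n) - 1·b(n-1) - (3)·b(n-2) = 0 holds for the shown terms, and no order-1 relation b(n) = α·b(n-1) + β fits.
Check at n=3: 1·6 + (3)·3 = 15. ✓

b(n) = b(n-1) + 3b(n-2), b(0) = 1, b(1) = 3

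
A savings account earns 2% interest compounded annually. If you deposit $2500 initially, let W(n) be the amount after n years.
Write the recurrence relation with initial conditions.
Each year the balance grows by 2%, i.e. is multiplied by 1 + 2/100 = 1.02, so W(n) = 1.02 × W(n-1). The initial deposit gives W(0) = 2500.
Unrolling gives the closed form W(n) = 2500 × (1.02)ⁿ.

W(n) = 1.02 × W(n-1), W(0) = 2500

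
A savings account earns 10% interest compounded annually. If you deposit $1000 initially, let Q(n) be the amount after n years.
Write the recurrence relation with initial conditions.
Each year the balance grows by 10%, i.e. is multiplied by 1 + 10/100 = 1.1, so Q(n) = 1.1 × Q(n-1). The initial deposit gives Q(0) = 1000.
Unrolling gives the closed form Q(n) = 1000 × (1.1)ⁿ.

Q(n) = 1.1 × Q(n-1), Q(0) = 1000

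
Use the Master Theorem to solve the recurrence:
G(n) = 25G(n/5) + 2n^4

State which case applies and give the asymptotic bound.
Master Theorem template: G(n) = a·G(n/b) + f(n).
Here: a=25, b=5, f(n)=2n^4
Compute log_b(a) = log_5(25) = 2.
f(n) = 2n^4 = Ω(n^(2+ε)) with ε = 2, and the regularity condition holds (a·f(n/b) = (a/b^4)·f(n) with a/b^4 = 5^-2 < 1). Case 3: G(n) = Θ(f(n)) = Θ(n^4).

Case 3: G(n) = Θ(n^4)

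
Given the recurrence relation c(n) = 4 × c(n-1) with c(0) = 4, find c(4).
Computing step by step:
c(0) = 4
c(1) = 4 × 4 = 16
c(2) = 4 × 16 = 64
c(3) = 4 × 64 = 256
c(4) = 4 × 256 = 1024

1024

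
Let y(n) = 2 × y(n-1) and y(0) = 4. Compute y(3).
Computing step by step:
y(0) = 4
y(1) = 2 × 4 = 8
y(2) = 2 × 8 = 16
y(3) = 2 × 16 = 32

32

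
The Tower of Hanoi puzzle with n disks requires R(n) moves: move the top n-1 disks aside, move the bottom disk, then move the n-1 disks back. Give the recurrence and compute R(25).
Moving n disks = move the top n-1 disks aside (R(n-1) moves) + move the largest disk (1 move) + move the n-1 disks back on top (R(n-1) moves), so R(n) = 2R(n-1) + 1, with R(1) = 1 (a single disk takes one move).
First terms: 1, 3, 7, 15, 31, 63, … — each is one less than a power of 2. Indeed R(n) + 1 = 2(R(n-1) + 1) with R(1) + 1 = 2, so R(n) + 1 = 2ⁿ and R(n) = 2ⁿ - 1.
Hence R(25) = 2^25 - 1 = 33554432 - 1 = 33554431.

R(n) = 2R(n-1) + 1, R(1) = 1; R(25) = 33554431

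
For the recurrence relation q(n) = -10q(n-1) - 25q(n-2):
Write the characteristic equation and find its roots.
Substitute q(n) = rⁿ and divide through by rⁿ⁻²: r² + 10r + 25 = 0
Factor: (r + 5)² = 0, so r = -5 (double root).
General solution: q(n) = (A + Bn)·(-5)ⁿ

Characteristic: r² + 10r + 25 = 0, Roots: r = -5 (double root)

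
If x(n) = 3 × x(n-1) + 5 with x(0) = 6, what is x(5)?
Computing step by step:
x(0) = 6
x(1) = 3 × 6 + 5 = 23
x(2) = 3 × 23 + 5 = 74
x(3) = 3 × 74 + 5 = 227
x(4) = 3 × 227 + 5 = 686
x(5) = 3 × 686 + 5 = 2063

2063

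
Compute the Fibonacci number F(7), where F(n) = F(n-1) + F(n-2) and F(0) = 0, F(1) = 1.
Computing the sequence terms:
0, 1, 1, 2, 3, 5, 8, 13

13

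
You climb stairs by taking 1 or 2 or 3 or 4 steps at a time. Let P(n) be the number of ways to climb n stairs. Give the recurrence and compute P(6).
Condition on the size of the last step (1 to 4): before it there were n-1, …, n-4 stairs climbed, and these cases are disjoint, so P(n) = P(n-1) + P(n-2) + P(n-3) + P(n-4) (order-4 linear recurrence).
Initial conditions by direct count (compositions of i into parts ≤ 4): P(1) = 1; P(2) = 2; P(3) = 4; P(4) = 8.
Iterating the recurrence: P(5) = 15, P(6) = 29.

P(n) = P(n-1) + P(n-2) + P(n-3) + P(n-4), P(1) = 1, P(2) = 2, P(3) = 4, P(4) = 8; P(6) = 29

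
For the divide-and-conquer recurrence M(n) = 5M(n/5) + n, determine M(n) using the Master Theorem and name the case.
Master Theorem template: M(n) = a·M(n/b) + f(n).
Here: a=5, b=5, f(n)=n
Compute log_b(a) = log_5(5) = 1.
f(n) = n = Θ(n). Case 2: M(n) = Θ(n log n).

Case 2: M(n) = Θ(n log n)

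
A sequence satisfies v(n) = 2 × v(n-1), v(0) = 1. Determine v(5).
Computing step by step:
v(0) = 1
v(1) = 2 × 1 = 2
v(2) = 2 × 2 = 4
v(3) = 2 × 4 = 8
v(4) = 2 × 8 = 16
v(5) = 2 × 16 = 32

32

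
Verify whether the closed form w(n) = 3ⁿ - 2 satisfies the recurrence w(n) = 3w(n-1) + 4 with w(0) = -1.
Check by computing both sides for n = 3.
From the recurrence with w(0) = -1:
  w(0) = -1, w(1) = 1, w(2) = 7, w(3) = 25
  so the recurrence gives w(3) = 25.
From the proposed closed form w(n) = 3ⁿ - 2:
  w(3) = 25.
Both sides give 25 at n = 3, and the initial condition(s) match, so the closed form is consistent.

Yes, the closed form is correct.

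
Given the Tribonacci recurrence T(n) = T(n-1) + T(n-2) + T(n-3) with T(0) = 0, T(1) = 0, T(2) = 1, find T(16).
Computing the sequence terms:
0, 0, 1, 1, 2, 4, 7, 13, 24, 44, 81, 149, 274, 504, 927, 1705, 3136

3136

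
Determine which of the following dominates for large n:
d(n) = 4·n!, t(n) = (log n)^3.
Comparing growth rates:
Growth-rate hierarchy: log n ≺ any polynomial ≺ any exponential cⁿ (c>1) ≺ n! ≺ nⁿ.
factorial dominates polylogarithmic (log n)^3 asymptotically.

d(n) grows faster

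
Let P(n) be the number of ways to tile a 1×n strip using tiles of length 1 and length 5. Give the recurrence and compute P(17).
Condition on the last tile: it has length 1 (leaving a 1×(n-1) strip) or length 5 (leaving a 1×(n-5) strip), so P(n) = P(n-1) + P(n-5) (order-5 linear recurrence).
For 0 ≤ i < 5 only unit tiles fit, so P(i) = 1.
Iterating the recurrence: P(5) = 2, P(6) = 3, P(7) = 4, P(8) = 5, P(9) = 6, P(10) = 8, P(11) = 11, P(12) = 15, P(13) = 20, P(14) = 26, P(15) = 34, P(16) = 45, P(17) = 60.

P(n) = P(n-1) + P(n-5), with P(i) = 1 for 0 ≤ i < 5; P(17) = 60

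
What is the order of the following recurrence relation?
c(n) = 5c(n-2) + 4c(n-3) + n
The order is the largest lag k for which c(n-k) appears. Here the deepest term is c(n-3) (the n term is non-homogeneous and does not affect the order), so the order is 3.

Order 3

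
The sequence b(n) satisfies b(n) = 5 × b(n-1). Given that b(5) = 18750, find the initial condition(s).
In general b(n) = 5ⁿ · b(0). At n = 5: b(0) = b(5) / 5^5 = 18750 / 3125 = 6.

b(0) = 6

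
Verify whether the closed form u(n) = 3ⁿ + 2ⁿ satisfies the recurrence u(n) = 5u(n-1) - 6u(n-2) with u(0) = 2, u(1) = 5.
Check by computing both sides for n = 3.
From the recurrence with u(0) = 2, u(1) = 5:
  u(0) = 2, u(1) = 5, u(2) = 13, u(3) = 35
  so the recurrence gives u(3) = 35.
From the proposed closed form u(n) = 3ⁿ + 2ⁿ:
  u(3) = 35.
Both sides give 35 at n = 3, and the initial condition(s) match, so the closed form is consistent.

Yes, the closed form is correct.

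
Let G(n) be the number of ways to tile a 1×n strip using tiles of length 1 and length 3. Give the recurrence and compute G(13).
Condition on the last tile: it has length 1 (leaving a 1×(n-1) strip) or length 3 (leaving a 1×(n-3) strip), so G(n) = G(n-1) + G(n-3) (order-3 linear recurrence).
For 0 ≤ i < 3 only unit tiles fit, so G(i) = 1.
Iterating the recurrence: G(3) = 2, G(4) = 3, G(5) = 4, G(6) = 6, G(7) = 9, G(8) = 13, G(9) = 19, G(10) = 28, G(11) = 41, G(12) = 60, G(13) = 88.

G(n) = G(n-1) + G(n-3), with G(i) = 1 for 0 ≤ i < 3; G(13) = 88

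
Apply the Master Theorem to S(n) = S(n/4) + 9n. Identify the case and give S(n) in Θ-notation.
Master Theorem template: S(n) = a·S(n/b) + f(n).
Here: a=1, b=4, f(n)=9n
Compute log_b(a) = log_4(1) = 0.
f(n) = 9n = Ω(n^(0+ε)) with ε = 1, and the regularity condition holds (a·f(n/b) = (a/b^1)·f(n) with a/b^1 = 4^-1 < 1). Case 3: S(n) = Θ(f(n)) = Θ(n).

Case 3: S(n) = Θ(n)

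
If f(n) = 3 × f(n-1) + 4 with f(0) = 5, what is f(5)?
Computing step by step:
f(0) = 5
f(1) = 3 × 5 + 4 = 19
f(2) = 3 × 19 + 4 = 61
f(3) = 3 × 61 + 4 = 187
f(4) = 3 × 187 + 4 = 565
f(5) = 3 × 565 + 4 = 1699

1699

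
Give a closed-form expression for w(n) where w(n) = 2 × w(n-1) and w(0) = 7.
Recurrence: w(n) = 2 × w(n-1), initial: w(0) = 7.
Each term is 2 times the previous, so this is geometric with ratio 2. After n steps: w(n) = w(0)·2ⁿ = 7·2ⁿ.

w(n) = 7·2ⁿ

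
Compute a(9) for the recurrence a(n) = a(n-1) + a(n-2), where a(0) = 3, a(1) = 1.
Computing the sequence terms:
3, 1, 4, 5, 9, 14, 23, 37, 60, 97

97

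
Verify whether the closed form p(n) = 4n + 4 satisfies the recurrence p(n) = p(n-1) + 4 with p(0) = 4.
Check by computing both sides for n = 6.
From the recurrence with p(0) = 4:
  p(0) = 4, p(1) = 8, p(2) = 12, p(3) = 16, p(4) = 20, p(5) = 24, p(6) = 28
  so the recurrence gives p(6) = 28.
From the proposed closed form p(n) = 4n + 4:
  p(6) = 28.
Both sides give 28 at n = 6, and the initial condition(s) match, so the closed form is consistent.

Yes, the closed form is correct.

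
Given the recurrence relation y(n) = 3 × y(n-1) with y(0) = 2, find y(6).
Computing step by step:
y(0) = 2
y(1) = 3 × 2 = 6
y(2) = 3 × 6 = 18
y(3) = 3 × 18 = 54
y(4) = 3 × 54 = 162
y(5) = 3 × 162 = 486
y(6) = 3 × 486 = 1458

1458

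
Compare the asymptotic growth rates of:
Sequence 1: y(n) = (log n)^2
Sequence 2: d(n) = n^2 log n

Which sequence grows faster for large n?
Comparing growth rates:
Growth-rate hierarchy: log n ≺ any polynomial ≺ any exponential cⁿ (c>1) ≺ n! ≺ nⁿ.
polynomial degree 2 (with log factor) dominates polylogarithmic (log n)^2 asymptotically.

d(n) grows faster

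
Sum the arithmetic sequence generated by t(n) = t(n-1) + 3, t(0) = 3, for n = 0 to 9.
Computing the sequence terms: 3, 6, 9, 12, 15, 18, 21, 24, 27, 30
Adding these values together:

165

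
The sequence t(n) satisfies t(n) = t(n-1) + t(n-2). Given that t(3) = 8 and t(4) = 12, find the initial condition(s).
Work backwards using t(k) = t(k+2) - t(k+1):
t(2) = t(4) - t(3) = 12 - 8 = 4
t(1) = t(3) - t(2) = 8 - 4 = 4
t(0) = t(2) - t(1) = 4 - 4 = 0

t(0) = 0, t(1) = 4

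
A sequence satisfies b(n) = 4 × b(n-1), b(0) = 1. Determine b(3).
Computing step by step:
b(0) = 1
b(1) = 4 × 1 = 4
b(2) = 4 × 4 = 16
b(3) = 4 × 16 = 64

64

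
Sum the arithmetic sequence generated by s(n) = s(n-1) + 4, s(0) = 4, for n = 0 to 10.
Computing the sequence terms: 4, 8, 12, 16, 20, 24, 28, 32, 36, 40, 44
Adding these values together:

264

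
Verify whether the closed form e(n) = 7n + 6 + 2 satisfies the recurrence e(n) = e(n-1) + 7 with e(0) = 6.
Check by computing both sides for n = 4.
From the recurrence with e(0) = 6:
  e(0) = 6, e(1) = 13, e(2) = 20, e(3) = 27, e(4) = 34
  so the recurrence gives e(4) = 34.
From the proposed closed form e(n) = 7n + 6 + 2:
  e(4) = 36.
The recurrence gives 34 but the closed form gives 36, so the closed form does not satisfy the recurrence.

No, the closed form is incorrect.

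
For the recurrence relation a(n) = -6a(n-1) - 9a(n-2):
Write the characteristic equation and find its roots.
Substitute a(n) = rⁿ and divide through by rⁿ⁻²: r² + 6r + 9 = 0
Factor: (r + 3)² = 0, so r = -3 (double root).
General solution: a(n) = (A + Bn)·(-3)ⁿ

Characteristic: r² + 6r + 9 = 0, Roots: r = -3 (double root)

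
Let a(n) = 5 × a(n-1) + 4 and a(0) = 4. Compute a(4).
Computing step by step:
a(0) = 4
a(1) = 5 × 4 + 4 = 24
a(2) = 5 × 24 + 4 = 124
a(3) = 5 × 124 + 4 = 624
a(4) = 5 × 624 + 4 = 3124

3124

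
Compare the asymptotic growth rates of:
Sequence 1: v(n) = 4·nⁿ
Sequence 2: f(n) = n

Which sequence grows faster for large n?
Comparing growth rates:
Growth-rate hierarchy: log n ≺ any polynomial ≺ any exponential cⁿ (c>1) ≺ n! ≺ nⁿ.
super-exponential nⁿ dominates polynomial degree 1 asymptotically.

v(n) grows faster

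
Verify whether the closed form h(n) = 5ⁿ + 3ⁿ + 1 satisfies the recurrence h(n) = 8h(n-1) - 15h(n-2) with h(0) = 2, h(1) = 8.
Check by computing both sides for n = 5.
From the recurrence with h(0) = 2, h(1) = 8:
  h(0) = 2, h(1) = 8, h(2) = 34, h(3) = 152, h(4) = 706, h(5) = 3368
  so the recurrence gives h(5) = 3368.
From the proposed closed form h(n) = 5ⁿ + 3ⁿ + 1:
  h(5) = 3369.
The recurrence gives 3368 but the closed form gives 3369, so the closed form does not satisfy the recurrence.

No, the closed form is incorrect.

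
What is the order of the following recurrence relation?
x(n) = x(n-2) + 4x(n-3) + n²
The order is the largest lag k for which x(n-k) appears. Here the deepest term is x(n-3) (the n² term is non-homogeneous and does not affect the order), so the order is 3.

Order 3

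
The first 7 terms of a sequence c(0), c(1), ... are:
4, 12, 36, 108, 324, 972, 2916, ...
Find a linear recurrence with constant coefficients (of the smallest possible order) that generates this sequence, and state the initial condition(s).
Look for the lowest-order linear relation among consecutive terms.
Observation: each term is 3× the previous.
Check at n=2: 3·12 = 36. ✓

c(n) = 3 × c(n-1), c(0) = 4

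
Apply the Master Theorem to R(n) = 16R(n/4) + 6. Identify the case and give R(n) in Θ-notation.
Master Theorem template: R(n) = a·R(n/b) + f(n).
Here: a=16, b=4, f(n)=6
Compute log_b(a) = log_4(16) = 2.
f(n) = 6 = O(n^(2-ε)) with ε = 2. Case 1: R(n) = Θ(n^log_b(a)) = Θ(n^2).

Case 1: R(n) = Θ(n^2)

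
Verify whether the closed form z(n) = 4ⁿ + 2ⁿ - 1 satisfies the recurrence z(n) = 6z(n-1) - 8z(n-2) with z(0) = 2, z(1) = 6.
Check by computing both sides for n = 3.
From the recurrence with z(0) = 2, z(1) = 6:
  z(0) = 2, z(1) = 6, z(2) = 20, z(3) = 72
  so the recurrence gives z(3) = 72.
From the proposed closed form z(n) = 4ⁿ + 2ⁿ - 1:
  z(3) = 71.
The recurrence gives 72 but the closed form gives 71, so the closed form does not satisfy the recurrence.

No, the closed form is incorrect.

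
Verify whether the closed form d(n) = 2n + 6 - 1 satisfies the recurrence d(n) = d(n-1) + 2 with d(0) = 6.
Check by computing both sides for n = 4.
From the recurrence with d(0) = 6:
  d(0) = 6, d(1) = 8, d(2) = 10, d(3) = 12, d(4) = 14
  so the recurrence gives d(4) = 14.
From the proposed closed form d(n) = 2n + 6 - 1:
  d(4) = 13.
The recurrence gives 14 but the closed form gives 13, so the closed form does not satisfy the recurrence.

No, the closed form is incorrect.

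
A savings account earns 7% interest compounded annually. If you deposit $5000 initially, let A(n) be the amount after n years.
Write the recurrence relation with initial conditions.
Each year the balance grows by 7%, i.e. is multiplied by 1 + 7/100 = 1.07, so A(n) = 1.07 × A(n-1). The initial deposit gives A(0) = 5000.
Unrolling gives the closed form A(n) = 5000 × (1.07)ⁿ.

A(n) = 1.07 × A(n-1), A(0) = 5000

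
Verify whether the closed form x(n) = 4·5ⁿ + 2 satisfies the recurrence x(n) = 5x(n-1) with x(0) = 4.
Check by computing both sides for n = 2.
From the recurrence with x(0) = 4:
  x(0) = 4, x(1) = 20, x(2) = 100
  so the recurrence gives x(2) = 100.
From the proposed closed form x(n) = 4·5ⁿ + 2:
  x(2) = 102.
The recurrence gives 100 but the closed form gives 102, so the closed form does not satisfy the recurrence.

No, the closed form is incorrect.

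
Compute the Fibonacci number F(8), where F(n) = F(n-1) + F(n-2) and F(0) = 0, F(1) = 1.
Computing the sequence terms:
0, 1, 1, 2, 3, 5, 8, 13, 21

21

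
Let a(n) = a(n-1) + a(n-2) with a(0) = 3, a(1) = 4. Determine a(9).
Computing the sequence terms:
3, 4, 7, 11, 18, 29, 47, 76, 123, 199

199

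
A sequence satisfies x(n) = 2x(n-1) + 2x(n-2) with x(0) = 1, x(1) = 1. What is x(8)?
Computing the sequence terms:
1, 1, 4, 10, 28, 76, 208, 568, 1552

1552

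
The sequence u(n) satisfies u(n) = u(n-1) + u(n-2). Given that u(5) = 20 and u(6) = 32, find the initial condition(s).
Work backwards using u(k) = u(k+2) - u(k+1):
u(4) = u(6) - u(5) = 32 - 20 = 12
u(3) = u(5) - u(4) = 20 - 12 = 8
u(2) = u(4) - u(3) = 12 - 8 = 4
u(1) = u(3) - u(2) = 8 - 4 = 4
u(0) = u(2) - u(1) = 4 - 4 = 0

u(0) = 0, u(1) = 4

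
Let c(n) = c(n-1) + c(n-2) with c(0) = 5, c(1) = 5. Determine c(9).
Computing the sequence terms:
5, 5, 10, 15, 25, 40, 65, 105, 170, 275

275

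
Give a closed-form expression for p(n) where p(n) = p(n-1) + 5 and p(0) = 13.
Recurrence: p(n) = p(n-1) + 5, initial: p(0) = 13.
Each step adds 5, so p(n) = p(0) + 5n = 5n + 13.

p(n) = 5n + 13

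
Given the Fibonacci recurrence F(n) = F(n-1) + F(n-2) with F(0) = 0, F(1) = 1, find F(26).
Computing the sequence terms:
0, 1, 1, 2, 3, 5, 8, 13, 21, 34, 55, 89, 144, 233, 377, 610, 987, 1597, 2584, 4181, 6765, 10946, 17711, 28657, 46368, 75025, 121393

121393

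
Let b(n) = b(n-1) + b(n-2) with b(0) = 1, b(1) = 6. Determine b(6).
Computing the sequence terms:
1, 6, 7, 13, 20, 33, 53

53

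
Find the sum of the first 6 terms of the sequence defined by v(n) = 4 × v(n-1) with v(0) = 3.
Computing the sequence terms: 3, 12, 48, 192, 768, 3072
Adding these values together:

4095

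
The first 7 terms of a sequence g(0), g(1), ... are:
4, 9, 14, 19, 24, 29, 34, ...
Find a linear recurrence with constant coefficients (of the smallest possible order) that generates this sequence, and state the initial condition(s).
Look for the lowest-order linear relation among consecutive terms.
Observation: consecutive differences are constant (= 5).
Check at n=2: 1·9 + 5 = 14. ✓

g(n) = g(n-1) + 5, g(0) = 4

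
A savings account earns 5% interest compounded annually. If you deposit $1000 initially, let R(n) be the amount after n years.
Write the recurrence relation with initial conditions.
Each year the balance grows by 5%, i.e. is multiplied by 1 + 5/100 = 1.05, so R(n) = 1.05 × R(n-1). The initial deposit gives R(0) = 1000.
Unrolling gives the closed form R(n) = 1000 × (1.05)ⁿ.

R(n) = 1.05 × R(n-1), R(0) = 1000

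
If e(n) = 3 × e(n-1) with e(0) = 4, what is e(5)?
Computing step by step:
e(0) = 4
e(1) = 3 × 4 = 12
e(2) = 3 × 12 = 36
e(3) = 3 × 36 = 108
e(4) = 3 × 108 = 324
e(5) = 3 × 324 = 972

972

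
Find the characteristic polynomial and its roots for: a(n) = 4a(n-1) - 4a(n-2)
Substitute a(n) = rⁿ and divide through by rⁿ⁻²: r² - 4r + 4 = 0
Factor: (r - 2)² = 0, so r = 2 (double root).
General solution: a(n) = (A + Bn)·2ⁿ

Characteristic: r² - 4r + 4 = 0, Roots: r = 2 (double root)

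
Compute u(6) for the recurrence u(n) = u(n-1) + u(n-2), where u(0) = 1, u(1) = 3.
Computing the sequence terms:
1, 3, 4, 7, 11, 18, 29

29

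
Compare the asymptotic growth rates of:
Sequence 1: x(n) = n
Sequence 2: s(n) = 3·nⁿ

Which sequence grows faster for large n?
Comparing growth rates:
Growth-rate hierarchy: log n ≺ any polynomial ≺ any exponential cⁿ (c>1) ≺ n! ≺ nⁿ.
super-exponential nⁿ dominates polynomial degree 1 asymptotically.

s(n) grows faster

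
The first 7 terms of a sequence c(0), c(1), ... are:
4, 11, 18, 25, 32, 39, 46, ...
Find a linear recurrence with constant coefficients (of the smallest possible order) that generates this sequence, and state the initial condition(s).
Look for the lowest-order linear relation among consecutive terms.
Observation: consecutive differences are constant (= 7).
Check at n=2: 1·11 + 7 = 18. ✓

c(n) = c(n-1) + 7, c(0) = 4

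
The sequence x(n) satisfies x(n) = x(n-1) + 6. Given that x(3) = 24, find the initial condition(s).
x(3) = x(0) + 3·6, so x(0) = 24 - 18 = 6.

x(0) = 6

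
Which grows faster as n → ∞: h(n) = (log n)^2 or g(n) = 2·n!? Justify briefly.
Comparing growth rates:
Growth-rate hierarchy: log n ≺ any polynomial ≺ any exponential cⁿ (c>1) ≺ n! ≺ nⁿ.
factorial dominates polylogarithmic (log n)^2 asymptotically.

g(n) grows faster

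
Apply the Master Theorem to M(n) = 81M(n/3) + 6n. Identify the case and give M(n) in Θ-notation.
Master Theorem template: M(n) = a·M(n/b) + f(n).
Here: a=81, b=3, f(n)=6n
Compute log_b(a) = log_3(81) = 4.
f(n) = 6n = O(n^(4-ε)) with ε = 3. Case 1: M(n) = Θ(n^log_b(a)) = Θ(n^4).

Case 1: M(n) = Θ(n^4)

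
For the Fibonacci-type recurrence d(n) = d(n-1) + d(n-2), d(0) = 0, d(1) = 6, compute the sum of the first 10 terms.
Computing the sequence terms: 0, 6, 6, 12, 18, 30, 48, 78, 126, 204
Adding these values together:

528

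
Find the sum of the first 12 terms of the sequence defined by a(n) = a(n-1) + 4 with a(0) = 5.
Computing the sequence terms: 5, 9, 13, 17, 21, 25, 29, 33, 37, 41, 45, 49
Adding these values together:

324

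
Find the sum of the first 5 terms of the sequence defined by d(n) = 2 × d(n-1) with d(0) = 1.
Computing the sequence terms: 1, 2, 4, 8, 16
Adding these values together:

31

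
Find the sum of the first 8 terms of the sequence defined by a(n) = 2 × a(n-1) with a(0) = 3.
Computing the sequence terms: 3, 6, 12, 24, 48, 96, 192, 384
Adding these values together:

765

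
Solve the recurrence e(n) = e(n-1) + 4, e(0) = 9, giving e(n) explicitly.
Recurrence: e(n) = e(n-1) + 4, initial: e(0) = 9.
Each step adds 4, so e(n) = e(0) + 4n = 4n + 9.

e(n) = 4n + 9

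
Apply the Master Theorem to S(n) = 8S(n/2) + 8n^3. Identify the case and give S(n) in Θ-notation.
Master Theorem template: S(n) = a·S(n/b) + f(n).
Here: a=8, b=2, f(n)=8n^3
Compute log_b(a) = log_2(8) = 3.
f(n) = 8n^3 = Θ(n^3). Case 2: S(n) = Θ(n^3 log n).

Case 2: S(n) = Θ(n^3 log n)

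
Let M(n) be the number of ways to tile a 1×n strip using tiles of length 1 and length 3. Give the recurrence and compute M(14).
Condition on the last tile: it has length 1 (leaving a 1×(n-1) strip) or length 3 (leaving a 1×(n-3) strip), so M(n) = M(n-1) + M(n-3) (order-3 linear recurrence).
For 0 ≤ i < 3 only unit tiles fit, so M(i) = 1.
Iterating the recurrence: M(3) = 2, M(4) = 3, M(5) = 4, M(6) = 6, M(7) = 9, M(8) = 13, M(9) = 19, M(10) = 28, M(11) = 41, M(12) = 60, M(13) = 88, M(14) = 129.

M(n) = M(n-1) + M(n-3), with M(i) = 1 for 0 ≤ i < 3; M(14) = 129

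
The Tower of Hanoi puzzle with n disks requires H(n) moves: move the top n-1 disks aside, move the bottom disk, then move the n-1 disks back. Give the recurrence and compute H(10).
Moving n disks = move the top n-1 disks aside (H(n-1) moves) + move the largest disk (1 move) + move the n-1 disks back on top (H(n-1) moves), so H(n) = 2H(n-1) + 1, with H(1) = 1 (a single disk takes one move).
First terms: 1, 3, 7, 15, 31, 63, … — each is one less than a power of 2. Indeed H(n) + 1 = 2(H(n-1) + 1) with H(1) + 1 = 2, so H(n) + 1 = 2ⁿ and H(n) = 2ⁿ - 1.
Hence H(10) = 2^10 - 1 = 1024 - 1 = 1023.

H(n) = 2H(n-1) + 1, H(1) = 1; H(10) = 1023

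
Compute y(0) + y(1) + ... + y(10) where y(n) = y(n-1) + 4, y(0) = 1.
Computing the sequence terms: 1, 5, 9, 13, 17, 21, 25, 29, 33, 37, 41
Adding these values together:

231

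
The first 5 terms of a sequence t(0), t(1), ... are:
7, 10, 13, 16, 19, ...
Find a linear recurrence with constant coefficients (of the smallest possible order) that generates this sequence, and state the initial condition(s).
Look for the lowest-order linear relation among consecutive terms.
Observation: consecutive differences are constant (= 3).
Check at n=2: 1·10 + 3 = 13. ✓

t(n) = t(n-1) + 3, t(0) = 7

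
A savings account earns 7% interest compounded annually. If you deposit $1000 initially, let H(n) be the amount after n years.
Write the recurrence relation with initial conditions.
Each year the balance grows by 7%, i.e. is multiplied by 1 + 7/100 = 1.07, so H(n) = 1.07 × H(n-1). The initial deposit gives H(0) = 1000.
Unrolling gives the closed form H(n) = 1000 × (1.07)ⁿ.

H(n) = 1.07 × H(n-1), H(0) = 1000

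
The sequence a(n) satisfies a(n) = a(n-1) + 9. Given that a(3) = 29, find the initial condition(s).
a(3) = a(0) + 3·9, so a(0) = 29 - 27 = 2.

a(0) = 2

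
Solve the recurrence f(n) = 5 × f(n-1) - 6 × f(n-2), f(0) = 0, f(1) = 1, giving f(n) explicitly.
Recurrence: f(n) = 5 × f(n-1) - 6 × f(n-2), initial: f(0) = 0, f(1) = 1.
Characteristic equation: r² - 5r + 6 = 0, which factors as (r - 3)(r - 2) = 0, so r = 3, 2. General solution f(n) = A·3ⁿ + B·2ⁿ. From f(0) = 0: A + B = 0. From f(1) = 1: 3A + 2B = 1. Solving gives A = 1, B = -1.

f(n) = 3ⁿ - 2ⁿ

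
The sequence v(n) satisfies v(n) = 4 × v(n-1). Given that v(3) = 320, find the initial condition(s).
In general v(n) = 4ⁿ · v(0). At n = 3: v(0) = v(3) / 4^3 = 320 / 64 = 5.

v(0) = 5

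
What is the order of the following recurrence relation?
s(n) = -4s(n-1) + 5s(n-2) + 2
The order is the largest lag k for which s(n-k) appears. Here the deepest term is s(n-2) (the 2 term is non-homogeneous and does not affect the order), so the order is 2.

Order 2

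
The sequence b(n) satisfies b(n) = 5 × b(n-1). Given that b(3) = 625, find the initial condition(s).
In general b(n) = 5ⁿ · b(0). At n = 3: b(0) = b(3) / 5^3 = 625 / 125 = 5.

b(0) = 5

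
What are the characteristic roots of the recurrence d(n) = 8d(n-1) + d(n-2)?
Substitute d(n) = rⁿ and divide through by rⁿ⁻²: r² - 8r - 1 = 0
Discriminant: 8² + 4·1 = 68, not a perfect square, so by the quadratic formula r = (8 ± √68)/2.
General solution: d(n) = A·r₁ⁿ + B·r₂ⁿ where r₁,r₂ = (8 ± √68)/2

Characteristic: r² - 8r - 1 = 0, Roots: r = (8 ± √68)/2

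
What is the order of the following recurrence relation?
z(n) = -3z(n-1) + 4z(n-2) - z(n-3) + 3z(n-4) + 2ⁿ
The order is the largest lag k for which z(n-k) appears. Here the deepest term is z(n-4) (the 2ⁿ term is non-homogeneous and does not affect the order), so the order is 4.

Order 4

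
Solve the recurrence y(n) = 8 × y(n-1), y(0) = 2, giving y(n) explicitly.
Recurrence: y(n) = 8 × y(n-1), initial: y(0) = 2.
Each term is 8 times the previous, so this is geometric with ratio 8. After n steps: y(n) = y(0)·8ⁿ = 2·8ⁿ.

y(n) = 2·8ⁿ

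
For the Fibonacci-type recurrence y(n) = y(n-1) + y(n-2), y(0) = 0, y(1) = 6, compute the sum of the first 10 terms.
Computing the sequence terms: 0, 6, 6, 12, 18, 30, 48, 78, 126, 204
Adding these values together:

528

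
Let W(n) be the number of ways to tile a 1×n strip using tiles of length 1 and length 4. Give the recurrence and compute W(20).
Condition on the last tile: it has length 1 (leaving a 1×(n-1) strip) or length 4 (leaving a 1×(n-4) strip), so W(n) = W(n-1) + W(n-4) (order-4 linear recurrence).
For 0 ≤ i < 4 only unit tiles fit, so W(i) = 1.
Iterating the recurrence: W(4) = 2, W(5) = 3, W(6) = 4, W(7) = 5, W(8) = 7, W(9) = 10, W(10) = 14, W(11) = 19, W(12) = 26, W(13) = 36, W(14) = 50, W(15) = 69, W(16) = 95, W(17) = 131, W(18) = 181, W(19) = 250, W(20) = 345.

W(n) = W(n-1) + W(n-4), with W(i) = 1 for 0 ≤ i < 4; W(20) = 345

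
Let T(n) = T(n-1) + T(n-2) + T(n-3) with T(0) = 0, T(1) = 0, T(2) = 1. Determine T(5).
Computing the sequence terms:
0, 0, 1, 1, 2, 4

4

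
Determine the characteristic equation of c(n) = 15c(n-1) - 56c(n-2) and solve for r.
Substitute c(n) = rⁿ and divide through by rⁿ⁻²: r² - 15r + 56 = 0
Factor: (r - 7)(r - 8) = 0, so r = 7, 8.
General solution: c(n) = A·7ⁿ + B·8ⁿ

Characteristic: r² - 15r + 56 = 0, Roots: r = 7, 8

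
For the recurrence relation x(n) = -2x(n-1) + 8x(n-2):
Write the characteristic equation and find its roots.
Substitute x(n) = rⁿ and divide through by rⁿ⁻²: r² + 2r - 8 = 0
Factor: (r - 2)(r + 4) = 0, so r = 2, -4.
General solution: x(n) = A·2ⁿ + B·(-4)ⁿ

Characteristic: r² + 2r - 8 = 0, Roots: r = 2, -4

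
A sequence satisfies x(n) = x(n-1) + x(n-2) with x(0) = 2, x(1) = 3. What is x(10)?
Computing the sequence terms:
2, 3, 5, 8, 13, 21, 34, 55, 89, 144, 233

233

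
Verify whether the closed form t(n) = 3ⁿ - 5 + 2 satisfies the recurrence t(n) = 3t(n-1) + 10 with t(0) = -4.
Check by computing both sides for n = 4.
From the recurrence with t(0) = -4:
  t(0) = -4, t(1) = -2, t(2) = 4, t(3) = 22, t(4) = 76
  so the recurrence gives t(4) = 76.
From the proposed closed form t(n) = 3ⁿ - 5 + 2:
  t(4) = 78.
The recurrence gives 76 but the closed form gives 78, so the closed form does not satisfy the recurrence.

No, the closed form is incorrect.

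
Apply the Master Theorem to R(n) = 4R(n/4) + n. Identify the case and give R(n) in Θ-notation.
Master Theorem template: R(n) = a·R(n/b) + f(n).
Here: a=4, b=4, f(n)=n
Compute log_b(a) = log_4(4) = 1.
f(n) = n = Θ(n). Case 2: R(n) = Θ(n log n).

Case 2: R(n) = Θ(n log n)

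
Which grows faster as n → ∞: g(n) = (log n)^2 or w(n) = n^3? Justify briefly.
Comparing growth rates:
Growth-rate hierarchy: log n ≺ any polynomial ≺ any exponential cⁿ (c>1) ≺ n! ≺ nⁿ.
polynomial degree 3 dominates polylogarithmic (log n)^2 asymptotically.

w(n) grows faster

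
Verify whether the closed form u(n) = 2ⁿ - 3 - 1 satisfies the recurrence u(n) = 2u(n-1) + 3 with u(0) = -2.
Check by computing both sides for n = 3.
From the recurrence with u(0) = -2:
  u(0) = -2, u(1) = -1, u(2) = 1, u(3) = 5
  so the recurrence gives u(3) = 5.
From the proposed closed form u(n) = 2ⁿ - 3 - 1:
  u(3) = 4.
The recurrence gives 5 but the closed form gives 4, so the closed form does not satisfy the recurrence.

No, the closed form is incorrect.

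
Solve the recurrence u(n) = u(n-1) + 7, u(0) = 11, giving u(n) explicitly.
Recurrence: u(n) = u(n-1) + 7, initial: u(0) = 11.
Each step adds 7, so u(n) = u(0) + 7n = 7n + 11.

u(n) = 7n + 11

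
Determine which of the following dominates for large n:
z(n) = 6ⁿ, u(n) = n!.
Comparing growth rates:
Growth-rate hierarchy: log n ≺ any polynomial ≺ any exponential cⁿ (c>1) ≺ n! ≺ nⁿ.
factorial dominates exponential base 6 asymptotically.

u(n) grows faster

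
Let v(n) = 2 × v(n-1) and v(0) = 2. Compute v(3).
Computing step by step:
v(0) = 2
v(1) = 2 × 2 = 4
v(2) = 2 × 4 = 8
v(3) = 2 × 8 = 16

16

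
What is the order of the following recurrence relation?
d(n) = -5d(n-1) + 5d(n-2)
The order is the largest lag k for which d(n-k) appears. Here the deepest term is d(n-2), so the order is 2.

Order 2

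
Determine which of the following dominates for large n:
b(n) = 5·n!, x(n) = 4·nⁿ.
Comparing growth rates:
Growth-rate hierarchy: log n ≺ any polynomial ≺ any exponential cⁿ (c>1) ≺ n! ≺ nⁿ.
super-exponential nⁿ dominates factorial asymptotically.

x(n) grows faster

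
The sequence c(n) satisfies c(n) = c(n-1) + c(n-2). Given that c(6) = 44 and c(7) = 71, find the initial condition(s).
Work backwards using c(k) = c(k+2) - c(k+1):
c(5) = c(7) - c(6) = 71 - 44 = 27
c(4) = c(6) - c(5) = 44 - 27 = 17
c(3) = c(5) - c(4) = 27 - 17 = 10
c(2) = c(4) - c(3) = 17 - 10 = 7
c(1) = c(3) - c(2) = 10 - 7 = 3
c(0) = c(2) - c(1) = 7 - 3 = 4

c(0) = 4, c(1) = 3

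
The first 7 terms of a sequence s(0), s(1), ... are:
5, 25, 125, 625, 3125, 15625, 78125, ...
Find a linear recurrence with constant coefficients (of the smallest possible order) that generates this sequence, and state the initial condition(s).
Look for the lowest-order linear relation among consecutive terms.
Observation: each term is 5× the previous.
Check at n=2: 5·25 = 125. ✓

s(n) = 5 × s(n-1), s(0) = 5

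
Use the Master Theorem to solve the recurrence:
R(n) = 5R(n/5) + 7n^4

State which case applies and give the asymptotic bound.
Master Theorem template: R(n) = a·R(n/b) + f(n).
Here: a=5, b=5, f(n)=7n^4
Compute log_b(a) = log_5(5) = 1.
f(n) = 7n^4 = Ω(n^(1+ε)) with ε = 3, and the regularity condition holds (a·f(n/b) = (a/b^4)·f(n) with a/b^4 = 5^-3 < 1). Case 3: R(n) = Θ(f(n)) = Θ(n^4).

Case 3: R(n) = Θ(n^4)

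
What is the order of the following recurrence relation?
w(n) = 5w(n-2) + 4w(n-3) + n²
The order is the largest lag k for which w(n-k) appears. Here the deepest term is w(n-3) (the n² term is non-homogeneous and does not affect the order), so the order is 3.

Order 3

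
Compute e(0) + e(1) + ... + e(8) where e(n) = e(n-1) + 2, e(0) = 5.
Computing the sequence terms: 5, 7, 9, 11, 13, 15, 17, 19, 21
Adding these values together:

117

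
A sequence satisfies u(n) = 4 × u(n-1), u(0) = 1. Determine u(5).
Computing step by step:
u(0) = 1
u(1) = 4 × 1 = 4
u(2) = 4 × 4 = 16
u(3) = 4 × 16 = 64
u(4) = 4 × 64 = 256
u(5) = 4 × 256 = 1024

1024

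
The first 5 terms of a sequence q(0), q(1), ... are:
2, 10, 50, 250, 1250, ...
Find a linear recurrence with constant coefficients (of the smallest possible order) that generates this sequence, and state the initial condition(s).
Look for the lowest-order linear relation among consecutive terms.
Observation: each term is 5× the previous.
Check at n=2: 5·10 = 50. ✓

q(n) = 5 × q(n-1), q(0) = 2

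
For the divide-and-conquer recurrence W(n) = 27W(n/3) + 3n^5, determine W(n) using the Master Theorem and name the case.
Master Theorem template: W(n) = a·W(n/b) + f(n).
Here: a=27, b=3, f(n)=3n^5
Compute log_b(a) = log_3(27) = 3.
f(n) = 3n^5 = Ω(n^(3+ε)) with ε = 2, and the regularity condition holds (a·f(n/b) = (a/b^5)·f(n) with a/b^5 = 3^-2 < 1). Case 3: W(n) = Θ(f(n)) = Θ(n^5).

Case 3: W(n) = Θ(n^5)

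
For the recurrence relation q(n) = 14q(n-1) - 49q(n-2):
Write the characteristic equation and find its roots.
Substitute q(n) = rⁿ and divide through by rⁿ⁻²: r² - 14r + 49 = 0
Factor: (r - 7)² = 0, so r = 7 (double root).
General solution: q(n) = (A + Bn)·7ⁿ

Characteristic: r² - 14r + 49 = 0, Roots: r = 7 (double root)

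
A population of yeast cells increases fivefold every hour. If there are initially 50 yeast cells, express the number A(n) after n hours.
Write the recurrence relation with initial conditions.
Each hour multiplies the count by 5, so the count after n hours depends only on the count after n-1 hours: A(n) = 5 × A(n-1). The starting count gives A(0) = 50.
Unrolling n times gives the closed form A(n) = 50 × 5ⁿ.

A(n) = 5 × A(n-1), A(0) = 50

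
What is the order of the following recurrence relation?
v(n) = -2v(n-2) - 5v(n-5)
The order is the largest lag k for which v(n-k) appears. Here the deepest term is v(n-5), so the order is 5.

Order 5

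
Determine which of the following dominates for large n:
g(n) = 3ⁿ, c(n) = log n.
Comparing growth rates:
Growth-rate hierarchy: log n ≺ any polynomial ≺ any exponential cⁿ (c>1) ≺ n! ≺ nⁿ.
exponential base 3 dominates logarithmic asymptotically.

g(n) grows faster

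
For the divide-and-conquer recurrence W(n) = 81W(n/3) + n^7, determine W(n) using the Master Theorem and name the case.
Master Theorem template: W(n) = a·W(n/b) + f(n).
Here: a=81, b=3, f(n)=n^7
Compute log_b(a) = log_3(81) = 4.
f(n) = n^7 = Ω(n^(4+ε)) with ε = 3, and the regularity condition holds (a·f(n/b) = (a/b^7)·f(n) with a/b^7 = 3^-3 < 1). Case 3: W(n) = Θ(f(n)) = Θ(n^7).

Case 3: W(n) = Θ(n^7)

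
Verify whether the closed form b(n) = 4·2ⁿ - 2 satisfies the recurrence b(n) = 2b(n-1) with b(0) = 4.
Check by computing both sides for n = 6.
From the recurrence with b(0) = 4:
  b(0) = 4, b(1) = 8, b(2) = 16, b(3) = 32, b(4) = 64, b(5) = 128, b(6) = 256
  so the recurrence gives b(6) = 256.
From the proposed closed form b(n) = 4·2ⁿ - 2:
  b(6) = 254.
The recurrence gives 256 but the closed form gives 254, so the closed form does not satisfy the recurrence.

No, the closed form is incorrect.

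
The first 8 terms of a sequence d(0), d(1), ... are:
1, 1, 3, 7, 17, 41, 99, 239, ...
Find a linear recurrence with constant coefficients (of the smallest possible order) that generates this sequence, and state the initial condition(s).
Look for the lowest-order linear relation among consecutive terms.
Observation: d(n) - 2·d(n-1) - (1)·d(n-2) = 0 holds for the shown terms, and no order-1 relation d(n) = α·d(n-1) + β fits.
Check at n=3: 2·3 + (1)·1 = 7. ✓

d(n) = 2d(n-1) + d(n-2), d(0) = 1, d(1) = 1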